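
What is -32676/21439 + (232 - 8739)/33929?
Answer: -1291045577/727403831 ≈ -1.7749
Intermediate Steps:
-32676/21439 + (232 - 8739)/33929 = -32676*1/21439 - 8507*1/33929 = -32676/21439 - 8507/33929 = -1291045577/727403831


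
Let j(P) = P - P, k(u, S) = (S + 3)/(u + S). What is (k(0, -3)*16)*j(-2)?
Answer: 0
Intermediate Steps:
k(u, S) = (3 + S)/(S + u)
j(P) = 0
(k(0, -3)*16)*j(-2) = (((3 - 3)/(-3 + 0))*16)*0 = ((0/(-3))*16)*0 = (-⅓*0*16)*0 = (0*16)*0 = 0*0 = 0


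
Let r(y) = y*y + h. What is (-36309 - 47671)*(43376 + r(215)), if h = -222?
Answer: -7506048420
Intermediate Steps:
r(y) = -222 + y² (r(y) = y*y - 222 = y² - 222 = -222 + y²)
(-36309 - 47671)*(43376 + r(215)) = (-36309 - 47671)*(43376 + (-222 + 215²)) = -83980*(43376 + (-222 + 46225)) = -83980*(43376 + 46003) = -83980*89379 = -7506048420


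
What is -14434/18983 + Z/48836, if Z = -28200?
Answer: -310054856/231763447 ≈ -1.3378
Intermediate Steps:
-14434/18983 + Z/48836 = -14434/18983 - 28200/48836 = -14434*1/18983 - 28200*1/48836 = -14434/18983 - 7050/12209 = -310054856/231763447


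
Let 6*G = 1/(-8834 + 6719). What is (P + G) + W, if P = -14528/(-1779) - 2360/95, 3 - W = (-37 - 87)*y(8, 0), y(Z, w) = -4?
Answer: -72872543537/142978230 ≈ -509.68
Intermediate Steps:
W = -493 (W = 3 - (-37 - 87)*(-4) = 3 - (-124)*(-4) = 3 - 1*496 = 3 - 496 = -493)
P = -563656/33801 (P = -14528*(-1/1779) - 2360*1/95 = 14528/1779 - 472/19 = -563656/33801 ≈ -16.676)
G = -1/12690 (G = 1/(6*(-8834 + 6719)) = (1/6)/(-2115) = (1/6)*(-1/2115) = -1/12690 ≈ -7.8802e-5)
(P + G) + W = (-563656/33801 - 1/12690) - 493 = -2384276147/142978230 - 493 = -72872543537/142978230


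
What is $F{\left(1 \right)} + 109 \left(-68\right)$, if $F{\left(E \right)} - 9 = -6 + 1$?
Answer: $-7408$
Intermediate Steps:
$F{\left(E \right)} = 4$ ($F{\left(E \right)} = 9 + \left(-6 + 1\right) = 9 - 5 = 4$)
$F{\left(1 \right)} + 109 \left(-68\right) = 4 + 109 \left(-68\right) = 4 - 7412 = -7408$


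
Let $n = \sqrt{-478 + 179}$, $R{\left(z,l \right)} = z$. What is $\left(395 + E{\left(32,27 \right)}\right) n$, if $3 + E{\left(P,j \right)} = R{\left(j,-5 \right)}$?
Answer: $419 i \sqrt{299} \approx 7245.2 i$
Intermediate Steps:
$n = i \sqrt{299}$ ($n = \sqrt{-299} = i \sqrt{299} \approx 17.292 i$)
$E{\left(P,j \right)} = -3 + j$
$\left(395 + E{\left(32,27 \right)}\right) n = \left(395 + \left(-3 + 27\right)\right) i \sqrt{299} = \left(395 + 24\right) i \sqrt{299} = 419 i \sqrt{299}$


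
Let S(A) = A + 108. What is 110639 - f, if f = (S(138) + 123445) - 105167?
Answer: 92115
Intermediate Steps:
S(A) = 108 + A
f = 18524 (f = ((108 + 138) + 123445) - 105167 = (246 + 123445) - 105167 = 123691 - 105167 = 18524)
110639 - f = 110639 - 1*18524 = 110639 - 18524 = 92115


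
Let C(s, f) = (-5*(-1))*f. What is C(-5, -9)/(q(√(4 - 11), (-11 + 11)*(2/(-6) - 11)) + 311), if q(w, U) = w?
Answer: -13995/96728 + 45*I*√7/96728 ≈ -0.14468 + 0.0012309*I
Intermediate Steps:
C(s, f) = 5*f
C(-5, -9)/(q(√(4 - 11), (-11 + 11)*(2/(-6) - 11)) + 311) = (5*(-9))/(√(4 - 11) + 311) = -45/(√(-7) + 311) = -45/(I*√7 + 311) = -45/(311 + I*√7)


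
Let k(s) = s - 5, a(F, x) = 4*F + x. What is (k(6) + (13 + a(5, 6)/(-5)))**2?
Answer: 1936/25 ≈ 77.440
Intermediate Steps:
a(F, x) = x + 4*F
k(s) = -5 + s
(k(6) + (13 + a(5, 6)/(-5)))**2 = ((-5 + 6) + (13 + (6 + 4*5)/(-5)))**2 = (1 + (13 + (6 + 20)*(-1/5)))**2 = (1 + (13 + 26*(-1/5)))**2 = (1 + (13 - 26/5))**2 = (1 + 39/5)**2 = (44/5)**2 = 1936/25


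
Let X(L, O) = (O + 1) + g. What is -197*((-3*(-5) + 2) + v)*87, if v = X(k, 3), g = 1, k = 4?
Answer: -377058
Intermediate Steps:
X(L, O) = 2 + O (X(L, O) = (O + 1) + 1 = (1 + O) + 1 = 2 + O)
v = 5 (v = 2 + 3 = 5)
-197*((-3*(-5) + 2) + v)*87 = -197*((-3*(-5) + 2) + 5)*87 = -197*((15 + 2) + 5)*87 = -197*(17 + 5)*87 = -4334*87 = -197*1914 = -377058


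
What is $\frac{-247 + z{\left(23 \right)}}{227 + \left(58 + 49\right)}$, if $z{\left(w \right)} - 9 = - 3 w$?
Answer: $- \frac{307}{334} \approx -0.91916$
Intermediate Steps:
$z{\left(w \right)} = 9 - 3 w$
$\frac{-247 + z{\left(23 \right)}}{227 + \left(58 + 49\right)} = \frac{-247 + \left(9 - 69\right)}{227 + \left(58 + 49\right)} = \frac{-247 + \left(9 - 69\right)}{227 + 107} = \frac{-247 - 60}{334} = \left(-307\right) \frac{1}{334} = - \frac{307}{334}$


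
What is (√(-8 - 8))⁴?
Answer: 256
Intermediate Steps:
(√(-8 - 8))⁴ = (√(-16))⁴ = (4*I)⁴ = 256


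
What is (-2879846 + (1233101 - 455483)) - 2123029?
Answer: -4225257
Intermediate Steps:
(-2879846 + (1233101 - 455483)) - 2123029 = (-2879846 + 777618) - 2123029 = -2102228 - 2123029 = -4225257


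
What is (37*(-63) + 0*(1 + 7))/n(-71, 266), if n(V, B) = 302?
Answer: -2331/302 ≈ -7.7185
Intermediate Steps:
(37*(-63) + 0*(1 + 7))/n(-71, 266) = (37*(-63) + 0*(1 + 7))/302 = (-2331 + 0*8)*(1/302) = (-2331 + 0)*(1/302) = -2331*1/302 = -2331/302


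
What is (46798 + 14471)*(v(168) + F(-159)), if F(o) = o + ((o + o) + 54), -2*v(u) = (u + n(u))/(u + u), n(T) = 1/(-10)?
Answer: -58087893097/2240 ≈ -2.5932e+7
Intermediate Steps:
n(T) = -1/10
v(u) = -(-1/10 + u)/(4*u) (v(u) = -(u - 1/10)/(2*(u + u)) = -(-1/10 + u)/(2*(2*u)) = -(-1/10 + u)*1/(2*u)/2 = -(-1/10 + u)/(4*u))
F(o) = 54 + 3*o (F(o) = o + (2*o + 54) = o + (54 + 2*o) = 54 + 3*o)
(46798 + 14471)*(v(168) + F(-159)) = (46798 + 14471)*((1/40)*(1 - 10*168)/168 + (54 + 3*(-159))) = 61269*((1/40)*(1/168)*(1 - 1680) + (54 - 477)) = 61269*((1/40)*(1/168)*(-1679) - 423) = 61269*(-1679/6720 - 423) = 61269*(-2844239/6720) = -58087893097/2240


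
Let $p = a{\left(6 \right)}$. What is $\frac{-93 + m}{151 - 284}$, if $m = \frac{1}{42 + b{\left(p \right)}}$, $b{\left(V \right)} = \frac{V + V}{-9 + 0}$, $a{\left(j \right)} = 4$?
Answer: $\frac{34401}{49210} \approx 0.69907$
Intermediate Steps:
$p = 4$
$b{\left(V \right)} = - \frac{2 V}{9}$ ($b{\left(V \right)} = \frac{2 V}{-9} = 2 V \left(- \frac{1}{9}\right) = - \frac{2 V}{9}$)
$m = \frac{9}{370}$ ($m = \frac{1}{42 - \frac{8}{9}} = \frac{1}{\frac{370}{9}} = \frac{9}{370} \approx 0.024324$)
$\frac{-93 + m}{151 - 284} = \frac{-93 + \frac{9}{370}}{151 - 284} = - \frac{34401}{370 \left(-133\right)} = \left(- \frac{34401}{370}\right) \left(- \frac{1}{133}\right) = \frac{34401}{49210}$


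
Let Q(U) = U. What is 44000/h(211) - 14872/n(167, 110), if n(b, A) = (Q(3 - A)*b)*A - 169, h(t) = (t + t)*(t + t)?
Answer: 22285465312/87517556439 ≈ 0.25464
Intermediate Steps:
h(t) = 4*t**2 (h(t) = (2*t)*(2*t) = 4*t**2)
n(b, A) = -169 + A*b*(3 - A) (n(b, A) = ((3 - A)*b)*A - 169 = (b*(3 - A))*A - 169 = A*b*(3 - A) - 169 = -169 + A*b*(3 - A))
44000/h(211) - 14872/n(167, 110) = 44000/((4*211**2)) - 14872/(-169 - 1*110*167*(-3 + 110)) = 44000/((4*44521)) - 14872/(-169 - 1*110*167*107) = 44000/178084 - 14872/(-169 - 1965590) = 44000*(1/178084) - 14872/(-1965759) = 11000/44521 - 14872*(-1/1965759) = 11000/44521 + 14872/1965759 = 22285465312/87517556439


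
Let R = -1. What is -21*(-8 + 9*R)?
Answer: 357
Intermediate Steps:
-21*(-8 + 9*R) = -21*(-8 + 9*(-1)) = -21*(-8 - 9) = -21*(-17) = 357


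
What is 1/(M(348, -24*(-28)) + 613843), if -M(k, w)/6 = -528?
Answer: 1/617011 ≈ 1.6207e-6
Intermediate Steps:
M(k, w) = 3168 (M(k, w) = -6*(-528) = 3168)
1/(M(348, -24*(-28)) + 613843) = 1/(3168 + 613843) = 1/617011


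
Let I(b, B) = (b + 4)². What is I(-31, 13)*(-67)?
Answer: -48843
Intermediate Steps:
I(b, B) = (4 + b)²
I(-31, 13)*(-67) = (4 - 31)²*(-67) = (-27)²*(-67) = 729*(-67) = -48843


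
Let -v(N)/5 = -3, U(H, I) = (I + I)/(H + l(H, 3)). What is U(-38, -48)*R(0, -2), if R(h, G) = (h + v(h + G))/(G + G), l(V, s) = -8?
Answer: -180/23 ≈ -7.8261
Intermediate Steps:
U(H, I) = 2*I/(-8 + H) (U(H, I) = (I + I)/(H - 8) = (2*I)/(-8 + H) = 2*I/(-8 + H))
v(N) = 15 (v(N) = -5*(-3) = 15)
R(h, G) = (15 + h)/(2*G) (R(h, G) = (h + 15)/(G + G) = (15 + h)/((2*G)) = (15 + h)*(1/(2*G)) = (15 + h)/(2*G))
U(-38, -48)*R(0, -2) = (2*(-48)/(-8 - 38))*((½)*(15 + 0)/(-2)) = (2*(-48)/(-46))*((½)*(-½)*15) = (2*(-48)*(-1/46))*(-15/4) = (48/23)*(-15/4) = -180/23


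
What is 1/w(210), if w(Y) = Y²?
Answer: 1/44100 ≈ 2.2676e-5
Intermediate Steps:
1/w(210) = 1/(210²) = 1/44100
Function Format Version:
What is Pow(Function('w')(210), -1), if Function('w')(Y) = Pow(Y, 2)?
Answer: Rational(1, 44100) ≈ 2.2676e-5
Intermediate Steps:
Pow(Function('w')(210), -1) = Pow(Pow(210, 2), -1) = Pow(44100, -1) = Rational(1, 44100)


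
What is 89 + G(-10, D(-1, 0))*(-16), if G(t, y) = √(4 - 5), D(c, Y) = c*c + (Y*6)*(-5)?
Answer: 89 - 16*I ≈ 89.0 - 16.0*I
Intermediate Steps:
D(c, Y) = c² - 30*Y (D(c, Y) = c² + (6*Y)*(-5) = c² - 30*Y)
G(t, y) = I (G(t, y) = √(-1) = I)
89 + G(-10, D(-1, 0))*(-16) = 89 + I*(-16) = 89 - 16*I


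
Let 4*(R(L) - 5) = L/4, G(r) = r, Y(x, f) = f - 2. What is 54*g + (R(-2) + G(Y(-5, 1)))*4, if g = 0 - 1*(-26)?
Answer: 2839/2 ≈ 1419.5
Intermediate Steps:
Y(x, f) = -2 + f
g = 26 (g = 0 + 26 = 26)
R(L) = 5 + L/16 (R(L) = 5 + (L/4)/4 = 5 + L/16)
54*g + (R(-2) + G(Y(-5, 1)))*4 = 54*26 + ((5 + (1/16)*(-2)) + (-2 + 1))*4 = 1404 + ((5 - ⅛) - 1)*4 = 1404 + (39/8 - 1)*4 = 1404 + (31/8)*4 = 1404 + 31/2 = 2839/2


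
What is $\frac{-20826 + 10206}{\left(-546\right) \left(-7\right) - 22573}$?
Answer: $\frac{10620}{18751} \approx 0.56637$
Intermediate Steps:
$\frac{-20826 + 10206}{\left(-546\right) \left(-7\right) - 22573} = - \frac{10620}{3822 - 22573} = - \frac{10620}{-18751} = \left(-10620\right) \left(- \frac{1}{18751}\right) = \frac{10620}{18751}$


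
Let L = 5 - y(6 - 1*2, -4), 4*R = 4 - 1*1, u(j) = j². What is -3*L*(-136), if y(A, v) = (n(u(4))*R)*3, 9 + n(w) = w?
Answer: -4386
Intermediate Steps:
n(w) = -9 + w
R = ¾ (R = (4 - 1*1)/4 = (4 - 1)/4 = (¼)*3 = ¾ ≈ 0.75000)
y(A, v) = 63/4 (y(A, v) = ((-9 + 4²)*(¾))*3 = ((-9 + 16)*(¾))*3 = (7*(¾))*3 = (21/4)*3 = 63/4)
L = -43/4 (L = 5 - 1*63/4 = 5 - 63/4 = -43/4 ≈ -10.750)
-3*L*(-136) = -3*(-43/4)*(-136) = (129/4)*(-136) = -4386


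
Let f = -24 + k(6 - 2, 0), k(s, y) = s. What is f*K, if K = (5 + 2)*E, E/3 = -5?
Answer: 2100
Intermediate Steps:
E = -15 (E = 3*(-5) = -15)
f = -20 (f = -24 + (6 - 2) = -24 + 4 = -20)
K = -105 (K = (5 + 2)*(-15) = 7*(-15) = -105)
f*K = -20*(-105) = 2100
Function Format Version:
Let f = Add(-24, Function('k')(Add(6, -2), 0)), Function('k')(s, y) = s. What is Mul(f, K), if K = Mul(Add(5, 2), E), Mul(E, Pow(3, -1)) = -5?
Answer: 2100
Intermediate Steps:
E = -15 (E = Mul(3, -5) = -15)
f = -20 (f = Add(-24, Add(6, -2)) = Add(-24, 4) = -20)
K = -105 (K = Mul(Add(5, 2), -15) = Mul(7, -15) = -105)
Mul(f, K) = Mul(-20, -105) = 2100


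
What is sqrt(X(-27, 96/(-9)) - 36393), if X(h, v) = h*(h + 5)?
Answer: I*sqrt(35799) ≈ 189.21*I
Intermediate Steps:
X(h, v) = h*(5 + h)
sqrt(X(-27, 96/(-9)) - 36393) = sqrt(-27*(5 - 27) - 36393) = sqrt(-27*(-22) - 36393) = sqrt(594 - 36393) = sqrt(-35799) = I*sqrt(35799)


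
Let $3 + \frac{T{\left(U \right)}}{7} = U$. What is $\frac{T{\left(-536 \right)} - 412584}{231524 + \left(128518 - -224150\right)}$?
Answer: $- \frac{416357}{584192} \approx -0.71271$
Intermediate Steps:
$T{\left(U \right)} = -21 + 7 U$
$\frac{T{\left(-536 \right)} - 412584}{231524 + \left(128518 - -224150\right)} = \frac{\left(-21 + 7 \left(-536\right)\right) - 412584}{231524 + \left(128518 - -224150\right)} = \frac{\left(-21 - 3752\right) - 412584}{231524 + \left(128518 + 224150\right)} = \frac{-3773 - 412584}{231524 + 352668} = - \frac{416357}{584192}$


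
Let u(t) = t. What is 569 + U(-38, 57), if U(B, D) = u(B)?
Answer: 531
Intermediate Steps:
U(B, D) = B
569 + U(-38, 57) = 569 - 38 = 531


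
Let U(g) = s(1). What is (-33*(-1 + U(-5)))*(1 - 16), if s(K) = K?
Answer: 0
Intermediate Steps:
U(g) = 1
(-33*(-1 + U(-5)))*(1 - 16) = (-33*(-1 + 1))*(1 - 16) = -33*0*(-15) = 0*(-15) = 0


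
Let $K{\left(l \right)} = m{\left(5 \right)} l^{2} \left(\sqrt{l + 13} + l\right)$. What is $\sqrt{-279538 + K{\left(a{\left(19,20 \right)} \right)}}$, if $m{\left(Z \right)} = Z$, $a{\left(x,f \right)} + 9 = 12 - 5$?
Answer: $\sqrt{-279578 + 20 \sqrt{11}} \approx 528.69 i$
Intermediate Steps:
$a{\left(x,f \right)} = -2$ ($a{\left(x,f \right)} = -9 + \left(12 - 5\right) = -9 + 7 = -2$)
$K{\left(l \right)} = 5 l^{2} \left(l + \sqrt{13 + l}\right)$ ($K{\left(l \right)} = 5 l^{2} \left(\sqrt{l + 13} + l\right) = 5 l^{2} \left(\sqrt{13 + l} + l\right) = 5 l^{2} \left(l + \sqrt{13 + l}\right)$)
$\sqrt{-279538 + K{\left(a{\left(19,20 \right)} \right)}} = \sqrt{-279538 + 5 \left(-2\right)^{2} \left(-2 + \sqrt{13 - 2}\right)} = \sqrt{-279538 + 5 \cdot 4 \left(-2 + \sqrt{11}\right)} = \sqrt{-279538 - \left(40 - 20 \sqrt{11}\right)} = \sqrt{-279578 + 20 \sqrt{11}}$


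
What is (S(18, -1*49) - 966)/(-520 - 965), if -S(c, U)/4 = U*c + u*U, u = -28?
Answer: 266/135 ≈ 1.9704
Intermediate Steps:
S(c, U) = 112*U - 4*U*c (S(c, U) = -4*(U*c - 28*U) = -4*(-28*U + U*c) = 112*U - 4*U*c)
(S(18, -1*49) - 966)/(-520 - 965) = (4*(-1*49)*(28 - 1*18) - 966)/(-520 - 965) = (4*(-49)*(28 - 18) - 966)/(-1485) = (4*(-49)*10 - 966)*(-1/1485) = (-1960 - 966)*(-1/1485) = -2926*(-1/1485) = 266/135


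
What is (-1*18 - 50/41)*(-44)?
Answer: 34672/41 ≈ 845.66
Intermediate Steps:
(-1*18 - 50/41)*(-44) = (-18 - 50*1/41)*(-44) = (-18 - 50/41)*(-44) = -788/41*(-44) = 34672/41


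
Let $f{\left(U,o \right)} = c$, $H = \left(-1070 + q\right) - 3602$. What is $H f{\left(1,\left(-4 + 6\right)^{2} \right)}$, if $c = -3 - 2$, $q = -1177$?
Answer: $29245$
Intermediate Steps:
$H = -5849$ ($H = \left(-1070 - 1177\right) - 3602 = -2247 - 3602 = -5849$)
$c = -5$
$f{\left(U,o \right)} = -5$
$H f{\left(1,\left(-4 + 6\right)^{2} \right)} = \left(-5849\right) \left(-5\right) = 29245$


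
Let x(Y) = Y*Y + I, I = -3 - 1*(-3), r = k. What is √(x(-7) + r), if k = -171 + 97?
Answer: 5*I ≈ 5.0*I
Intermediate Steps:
k = -74
r = -74
I = 0 (I = -3 + 3 = 0)
x(Y) = Y² (x(Y) = Y*Y + 0 = Y² + 0 = Y²)
√(x(-7) + r) = √((-7)² - 74) = √(49 - 74) = √(-25) = 5*I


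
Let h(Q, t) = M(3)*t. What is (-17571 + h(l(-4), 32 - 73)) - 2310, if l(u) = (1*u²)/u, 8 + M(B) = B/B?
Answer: -19594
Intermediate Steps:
M(B) = -7 (M(B) = -8 + B/B = -8 + 1 = -7)
l(u) = u (l(u) = u²/u = u)
h(Q, t) = -7*t
(-17571 + h(l(-4), 32 - 73)) - 2310 = (-17571 - 7*(32 - 73)) - 2310 = (-17571 - 7*(-41)) - 2310 = (-17571 + 287) - 2310 = -17284 - 2310 = -19594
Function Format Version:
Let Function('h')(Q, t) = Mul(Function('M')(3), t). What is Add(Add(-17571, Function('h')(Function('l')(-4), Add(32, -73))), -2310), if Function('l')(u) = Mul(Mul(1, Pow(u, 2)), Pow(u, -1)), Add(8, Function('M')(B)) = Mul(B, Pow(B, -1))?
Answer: -19594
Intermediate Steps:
Function('M')(B) = -7 (Function('M')(B) = Add(-8, Mul(B, Pow(B, -1))) = Add(-8, 1) = -7)
Function('l')(u) = u (Function('l')(u) = Mul(Pow(u, 2), Pow(u, -1)) = u)
Function('h')(Q, t) = Mul(-7, t)
Add(Add(-17571, Function('h')(Function('l')(-4), Add(32, -73))), -2310) = Add(Add(-17571, Mul(-7, Add(32, -73))), -2310) = Add(Add(-17571, Mul(-7, -41)), -2310) = Add(Add(-17571, 287), -2310) = Add(-17284, -2310) = -19594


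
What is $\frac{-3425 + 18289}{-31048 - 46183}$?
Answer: $- \frac{14864}{77231} \approx -0.19246$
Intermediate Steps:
$\frac{-3425 + 18289}{-31048 - 46183} = \frac{14864}{-77231} = 14864 \left(- \frac{1}{77231}\right) = - \frac{14864}{77231}$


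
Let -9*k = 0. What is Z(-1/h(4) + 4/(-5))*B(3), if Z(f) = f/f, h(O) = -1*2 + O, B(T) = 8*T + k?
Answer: 24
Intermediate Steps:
k = 0 (k = -⅑*0 = 0)
B(T) = 8*T (B(T) = 8*T + 0 = 8*T)
h(O) = -2 + O
Z(f) = 1
Z(-1/h(4) + 4/(-5))*B(3) = 1*(8*3) = 1*24 = 24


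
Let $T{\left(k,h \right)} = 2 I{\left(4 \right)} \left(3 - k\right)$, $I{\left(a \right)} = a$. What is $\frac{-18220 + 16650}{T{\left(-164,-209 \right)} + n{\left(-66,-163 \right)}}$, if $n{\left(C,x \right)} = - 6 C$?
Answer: $- \frac{785}{866} \approx -0.90647$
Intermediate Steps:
$T{\left(k,h \right)} = 24 - 8 k$ ($T{\left(k,h \right)} = 2 \cdot 4 \left(3 - k\right) = 8 \left(3 - k\right) = 24 - 8 k$)
$\frac{-18220 + 16650}{T{\left(-164,-209 \right)} + n{\left(-66,-163 \right)}} = \frac{-18220 + 16650}{\left(24 - -1312\right) - -396} = - \frac{1570}{\left(24 + 1312\right) + 396} = - \frac{1570}{1336 + 396} = - \frac{1570}{1732} = \left(-1570\right) \frac{1}{1732} = - \frac{785}{866}$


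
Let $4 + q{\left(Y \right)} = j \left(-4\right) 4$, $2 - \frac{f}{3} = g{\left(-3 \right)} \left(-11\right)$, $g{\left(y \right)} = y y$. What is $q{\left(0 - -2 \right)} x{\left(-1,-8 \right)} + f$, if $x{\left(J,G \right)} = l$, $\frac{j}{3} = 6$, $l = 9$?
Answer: $-2325$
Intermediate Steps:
$g{\left(y \right)} = y^{2}$
$j = 18$ ($j = 3 \cdot 6 = 18$)
$x{\left(J,G \right)} = 9$
$f = 303$ ($f = 6 - 3 \left(-3\right)^{2} \left(-11\right) = 6 - 3 \cdot 9 \left(-11\right) = 6 - -297 = 6 + 297 = 303$)
$q{\left(Y \right)} = -292$ ($q{\left(Y \right)} = -4 + 18 \left(-4\right) 4 = -4 - 288 = -292$)
$q{\left(0 - -2 \right)} x{\left(-1,-8 \right)} + f = \left(-292\right) 9 + 303 = -2628 + 303 = -2325$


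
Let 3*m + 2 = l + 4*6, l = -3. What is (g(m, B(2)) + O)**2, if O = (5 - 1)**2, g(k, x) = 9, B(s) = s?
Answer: 625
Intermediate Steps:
m = 19/3 (m = -2/3 + (-3 + 4*6)/3 = -2/3 + (-3 + 24)/3 = -2/3 + (1/3)*21 = -2/3 + 7 = 19/3 ≈ 6.3333)
O = 16 (O = 4**2 = 16)
(g(m, B(2)) + O)**2 = (9 + 16)**2 = 25**2 = 625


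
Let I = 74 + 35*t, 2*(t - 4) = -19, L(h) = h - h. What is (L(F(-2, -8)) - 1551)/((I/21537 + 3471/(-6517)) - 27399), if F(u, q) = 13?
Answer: 145128754386/2563804536775 ≈ 0.056607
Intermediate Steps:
L(h) = 0
t = -11/2 (t = 4 + (½)*(-19) = 4 - 19/2 = -11/2 ≈ -5.5000)
I = -237/2 (I = 74 + 35*(-11/2) = 74 - 385/2 = -237/2 ≈ -118.50)
(L(F(-2, -8)) - 1551)/((I/21537 + 3471/(-6517)) - 27399) = (0 - 1551)/((-237/2/21537 + 3471/(-6517)) - 27399) = -1551/((-237/2*1/21537 + 3471*(-1/6517)) - 27399) = -1551/((-79/14358 - 3471/6517) - 27399) = -1551/(-50351461/93571086 - 27399) = -1551/(-2563804536775/93571086) = -1551*(-93571086/2563804536775) = 145128754386/2563804536775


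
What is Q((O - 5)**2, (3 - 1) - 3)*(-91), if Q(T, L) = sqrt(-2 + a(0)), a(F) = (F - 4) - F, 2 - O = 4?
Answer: -91*I*sqrt(6) ≈ -222.9*I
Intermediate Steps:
O = -2 (O = 2 - 1*4 = 2 - 4 = -2)
a(F) = -4 (a(F) = (-4 + F) - F = -4)
Q(T, L) = I*sqrt(6) (Q(T, L) = sqrt(-2 - 4) = sqrt(-6) = I*sqrt(6))
Q((O - 5)**2, (3 - 1) - 3)*(-91) = (I*sqrt(6))*(-91) = -91*I*sqrt(6)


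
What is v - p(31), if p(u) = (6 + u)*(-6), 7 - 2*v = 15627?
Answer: -7588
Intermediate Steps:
v = -7810 (v = 7/2 - ½*15627 = 7/2 - 15627/2 = -7810)
p(u) = -36 - 6*u
v - p(31) = -7810 - (-36 - 6*31) = -7810 - (-36 - 186) = -7810 - 1*(-222) = -7810 + 222 = -7588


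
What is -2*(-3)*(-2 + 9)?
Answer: 42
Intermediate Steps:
-2*(-3)*(-2 + 9) = -(-6)*7 = -1*(-42) = 42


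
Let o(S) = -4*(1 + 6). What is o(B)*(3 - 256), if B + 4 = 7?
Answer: 7084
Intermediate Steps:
B = 3 (B = -4 + 7 = 3)
o(S) = -28 (o(S) = -4*7 = -28)
o(B)*(3 - 256) = -28*(3 - 256) = -28*(-253) = 7084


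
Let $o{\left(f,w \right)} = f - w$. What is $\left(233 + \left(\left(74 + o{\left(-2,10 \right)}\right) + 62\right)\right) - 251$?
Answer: $106$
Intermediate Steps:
$\left(233 + \left(\left(74 + o{\left(-2,10 \right)}\right) + 62\right)\right) - 251 = \left(233 + \left(\left(74 - 12\right) + 62\right)\right) - 251 = \left(233 + \left(62 + 62\right)\right) - 251 = \left(233 + 124\right) - 251 = 357 - 251 = 106$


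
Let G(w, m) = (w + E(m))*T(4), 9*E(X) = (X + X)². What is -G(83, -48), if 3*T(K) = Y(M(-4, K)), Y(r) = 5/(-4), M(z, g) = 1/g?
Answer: 1845/4 ≈ 461.25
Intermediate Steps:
Y(r) = -5/4 (Y(r) = 5*(-¼) = -5/4)
E(X) = 4*X²/9 (E(X) = (X + X)²/9 = (2*X)²/9 = (4*X²)/9 = 4*X²/9)
T(K) = -5/12 (T(K) = (⅓)*(-5/4) = -5/12)
G(w, m) = -5*w/12 - 5*m²/27 (G(w, m) = (w + 4*m²/9)*(-5/12) = -5*w/12 - 5*m²/27)
-G(83, -48) = -(-5/12*83 - 5/27*(-48)²) = -(-415/12 - 5/27*2304) = -(-415/12 - 1280/3) = -1*(-1845/4) = 1845/4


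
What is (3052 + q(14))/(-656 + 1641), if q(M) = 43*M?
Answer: 3654/985 ≈ 3.7096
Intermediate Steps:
(3052 + q(14))/(-656 + 1641) = (3052 + 43*14)/(-656 + 1641) = (3052 + 602)/985 = 3654*(1/985) = 3654/985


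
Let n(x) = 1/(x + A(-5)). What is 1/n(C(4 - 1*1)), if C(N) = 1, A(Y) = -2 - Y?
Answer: 4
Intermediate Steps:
n(x) = 1/(3 + x) (n(x) = 1/(x + (-2 - 1*(-5))) = 1/(x + (-2 + 5)) = 1/(x + 3) = 1/(3 + x))
1/n(C(4 - 1*1)) = 1/(1/(3 + 1)) = 1/(1/4) = 4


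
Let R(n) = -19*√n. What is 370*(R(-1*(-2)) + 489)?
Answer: 180930 - 7030*√2 ≈ 1.7099e+5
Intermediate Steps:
370*(R(-1*(-2)) + 489) = 370*(-19*√2 + 489) = 370*(489 - 19*√2) = 180930 - 7030*√2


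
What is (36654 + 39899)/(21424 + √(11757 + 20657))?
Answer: 820035736/229477681 - 76553*√32414/458955362 ≈ 3.5435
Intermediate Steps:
(36654 + 39899)/(21424 + √(11757 + 20657)) = 76553/(21424 + √32414)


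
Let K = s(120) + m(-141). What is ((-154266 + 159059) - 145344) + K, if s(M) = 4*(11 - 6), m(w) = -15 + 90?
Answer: -140456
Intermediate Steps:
m(w) = 75
s(M) = 20 (s(M) = 4*5 = 20)
K = 95 (K = 20 + 75 = 95)
((-154266 + 159059) - 145344) + K = ((-154266 + 159059) - 145344) + 95 = (4793 - 145344) + 95 = -140551 + 95 = -140456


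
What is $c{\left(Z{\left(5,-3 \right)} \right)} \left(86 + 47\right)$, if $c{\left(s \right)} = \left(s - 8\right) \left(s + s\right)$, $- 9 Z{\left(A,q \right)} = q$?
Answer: $- \frac{6118}{9} \approx -679.78$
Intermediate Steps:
$Z{\left(A,q \right)} = - \frac{q}{9}$
$c{\left(s \right)} = 2 s \left(-8 + s\right)$ ($c{\left(s \right)} = \left(-8 + s\right) 2 s = 2 s \left(-8 + s\right)$)
$c{\left(Z{\left(5,-3 \right)} \right)} \left(86 + 47\right) = 2 \left(\left(- \frac{1}{9}\right) \left(-3\right)\right) \left(-8 - - \frac{1}{3}\right) \left(86 + 47\right) = 2 \cdot \frac{1}{3} \left(-8 + \frac{1}{3}\right) 133 = 2 \cdot \frac{1}{3} \left(- \frac{23}{3}\right) 133 = \left(- \frac{46}{9}\right) 133 = - \frac{6118}{9}$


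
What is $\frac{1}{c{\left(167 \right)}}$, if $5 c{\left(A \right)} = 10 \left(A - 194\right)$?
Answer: $- \frac{1}{54} \approx -0.018519$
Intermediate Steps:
$c{\left(A \right)} = -388 + 2 A$ ($c{\left(A \right)} = \frac{10 \left(A - 194\right)}{5} = \frac{10 \left(-194 + A\right)}{5} = \frac{-1940 + 10 A}{5} = -388 + 2 A$)
$\frac{1}{c{\left(167 \right)}} = \frac{1}{-388 + 2 \cdot 167} = \frac{1}{-388 + 334} = \frac{1}{-54} = - \frac{1}{54}$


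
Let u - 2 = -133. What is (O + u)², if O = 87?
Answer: 1936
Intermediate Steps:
u = -131 (u = 2 - 133 = -131)
(O + u)² = (87 - 131)² = (-44)² = 1936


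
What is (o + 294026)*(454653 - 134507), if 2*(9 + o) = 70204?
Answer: 105366131374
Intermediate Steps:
o = 35093 (o = -9 + (½)*70204 = -9 + 35102 = 35093)
(o + 294026)*(454653 - 134507) = (35093 + 294026)*(454653 - 134507) = 329119*320146 = 105366131374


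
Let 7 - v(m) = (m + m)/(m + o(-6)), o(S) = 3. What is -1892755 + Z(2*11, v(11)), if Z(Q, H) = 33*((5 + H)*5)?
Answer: -13237240/7 ≈ -1.8910e+6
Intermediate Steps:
v(m) = 7 - 2*m/(3 + m) (v(m) = 7 - (m + m)/(m + 3) = 7 - 2*m/(3 + m))
Z(Q, H) = 825 + 165*H (Z(Q, H) = 33*(25 + 5*H) = 825 + 165*H)
-1892755 + Z(2*11, v(11)) = -1892755 + (825 + 165*((21 + 5*11)/(3 + 11))) = -1892755 + (825 + 165*((21 + 55)/14)) = -1892755 + (825 + 165*((1/14)*76)) = -1892755 + (825 + 165*(38/7)) = -1892755 + (825 + 6270/7) = -1892755 + 12045/7 = -13237240/7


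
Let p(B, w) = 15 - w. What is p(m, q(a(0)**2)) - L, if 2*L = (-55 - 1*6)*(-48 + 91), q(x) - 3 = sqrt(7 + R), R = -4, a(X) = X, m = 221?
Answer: 2647/2 - sqrt(3) ≈ 1321.8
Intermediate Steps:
q(x) = 3 + sqrt(3) (q(x) = 3 + sqrt(7 - 4) = 3 + sqrt(3))
L = -2623/2 (L = ((-55 - 1*6)*(-48 + 91))/2 = ((-55 - 6)*43)/2 = (-61*43)/2 = (1/2)*(-2623) = -2623/2 ≈ -1311.5)
p(m, q(a(0)**2)) - L = (15 - (3 + sqrt(3))) - 1*(-2623/2) = (15 + (-3 - sqrt(3))) + 2623/2 = (12 - sqrt(3)) + 2623/2 = 2647/2 - sqrt(3)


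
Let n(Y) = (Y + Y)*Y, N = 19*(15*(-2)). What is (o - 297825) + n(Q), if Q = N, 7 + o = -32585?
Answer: 319383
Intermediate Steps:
N = -570 (N = 19*(-30) = -570)
o = -32592 (o = -7 - 32585 = -32592)
Q = -570
n(Y) = 2*Y**2 (n(Y) = (2*Y)*Y = 2*Y**2)
(o - 297825) + n(Q) = (-32592 - 297825) + 2*(-570)**2 = -330417 + 2*324900 = -330417 + 649800 = 319383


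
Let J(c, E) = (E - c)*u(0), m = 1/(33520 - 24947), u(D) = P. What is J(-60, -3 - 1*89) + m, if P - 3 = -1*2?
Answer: -274335/8573 ≈ -32.000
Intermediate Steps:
P = 1 (P = 3 - 1*2 = 3 - 2 = 1)
u(D) = 1
m = 1/8573 ≈ 0.00011665
J(c, E) = E - c (J(c, E) = (E - c)*1 = E - c)
J(-60, -3 - 1*89) + m = ((-3 - 1*89) - 1*(-60)) + 1/8573 = ((-3 - 89) + 60) + 1/8573 = (-92 + 60) + 1/8573 = -32 + 1/8573 = -274335/8573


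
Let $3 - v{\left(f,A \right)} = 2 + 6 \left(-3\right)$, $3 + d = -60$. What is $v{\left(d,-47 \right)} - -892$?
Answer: $911$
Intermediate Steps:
$d = -63$ ($d = -3 - 60 = -63$)
$v{\left(f,A \right)} = 19$ ($v{\left(f,A \right)} = 3 - \left(2 + 6 \left(-3\right)\right) = 3 - \left(2 - 18\right) = 3 - -16 = 3 + 16 = 19$)
$v{\left(d,-47 \right)} - -892 = 19 - -892 = 19 + 892 = 911$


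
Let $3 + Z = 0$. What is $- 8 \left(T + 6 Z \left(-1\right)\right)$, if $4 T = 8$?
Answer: $-160$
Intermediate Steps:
$Z = -3$ ($Z = -3 + 0 = -3$)
$T = 2$ ($T = \frac{1}{4} \cdot 8 = 2$)
$- 8 \left(T + 6 Z \left(-1\right)\right) = - 8 \left(2 + 6 \left(-3\right) \left(-1\right)\right) = - 8 \left(2 - -18\right) = - 8 \left(2 + 18\right) = \left(-8\right) 20 = -160$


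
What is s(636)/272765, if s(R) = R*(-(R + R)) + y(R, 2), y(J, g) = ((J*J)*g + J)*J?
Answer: 514114416/272765 ≈ 1884.8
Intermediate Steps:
y(J, g) = J*(J + g*J²) (y(J, g) = (J²*g + J)*J = (g*J² + J)*J = (J + g*J²)*J = J*(J + g*J²))
s(R) = -2*R² + R²*(1 + 2*R) (s(R) = R*(-(R + R)) + R²*(1 + R*2) = R*(-2*R) + R²*(1 + 2*R) = -2*R² + R²*(1 + 2*R))
s(636)/272765 = (636²*(-1 + 2*636))/272765 = (404496*(-1 + 1272))*(1/272765) = (404496*1271)*(1/272765) = 514114416*(1/272765) = 514114416/272765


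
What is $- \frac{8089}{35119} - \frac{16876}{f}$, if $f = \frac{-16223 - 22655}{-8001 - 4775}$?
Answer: $- \frac{77267795607}{13932209} \approx -5546.0$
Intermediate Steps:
$f = \frac{19439}{6388}$ ($f = - \frac{38878}{-12776} = \left(-38878\right) \left(- \frac{1}{12776}\right) = \frac{19439}{6388} \approx 3.043$)
$- \frac{8089}{35119} - \frac{16876}{f} = - \frac{8089}{35119} - \frac{16876}{\frac{19439}{6388}} = \left(-8089\right) \frac{1}{35119} - \frac{107803888}{19439} = - \frac{8089}{35119} - \frac{107803888}{19439} = - \frac{77267795607}{13932209}$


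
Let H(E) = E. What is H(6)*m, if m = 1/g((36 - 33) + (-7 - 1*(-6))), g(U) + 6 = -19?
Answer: -6/25 ≈ -0.24000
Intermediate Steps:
g(U) = -25 (g(U) = -6 - 19 = -25)
m = -1/25 (m = 1/(-25) = -1/25 ≈ -0.040000)
H(6)*m = 6*(-1/25) = -6/25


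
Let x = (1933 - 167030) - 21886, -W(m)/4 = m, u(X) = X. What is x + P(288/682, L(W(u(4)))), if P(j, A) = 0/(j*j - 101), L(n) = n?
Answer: -186983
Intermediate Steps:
W(m) = -4*m
P(j, A) = 0 (P(j, A) = 0/(j² - 101) = 0/(-101 + j²) = 0)
x = -186983 (x = -165097 - 21886 = -186983)
x + P(288/682, L(W(u(4)))) = -186983 + 0 = -186983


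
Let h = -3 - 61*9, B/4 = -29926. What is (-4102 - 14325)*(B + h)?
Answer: 2215957312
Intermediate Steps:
B = -119704 (B = 4*(-29926) = -119704)
h = -552 (h = -3 - 549 = -552)
(-4102 - 14325)*(B + h) = (-4102 - 14325)*(-119704 - 552) = -18427*(-120256) = 2215957312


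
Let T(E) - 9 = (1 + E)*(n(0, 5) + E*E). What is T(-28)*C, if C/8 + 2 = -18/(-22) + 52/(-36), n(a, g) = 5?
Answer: 4921280/11 ≈ 4.4739e+5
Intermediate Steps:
C = -2080/99 (C = -16 + 8*(-18/(-22) + 52/(-36)) = -16 + 8*(-18*(-1/22) + 52*(-1/36)) = -16 + 8*(9/11 - 13/9) = -16 + 8*(-62/99) = -16 - 496/99 = -2080/99 ≈ -21.010)
T(E) = 9 + (1 + E)*(5 + E²) (T(E) = 9 + (1 + E)*(5 + E*E) = 9 + (1 + E)*(5 + E²))
T(-28)*C = (14 + (-28)² + (-28)³ + 5*(-28))*(-2080/99) = (14 + 784 - 21952 - 140)*(-2080/99) = -21294*(-2080/99) = 4921280/11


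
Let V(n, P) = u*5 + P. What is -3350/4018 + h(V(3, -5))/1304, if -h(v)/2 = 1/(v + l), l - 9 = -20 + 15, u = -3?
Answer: -17471591/20957888 ≈ -0.83365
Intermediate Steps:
l = 4 (l = 9 + (-20 + 15) = 9 - 5 = 4)
V(n, P) = -15 + P (V(n, P) = -3*5 + P = -15 + P)
h(v) = -2/(4 + v) (h(v) = -2/(v + 4) = -2/(4 + v))
-3350/4018 + h(V(3, -5))/1304 = -3350/4018 - 2/(4 + (-15 - 5))/1304 = -3350*1/4018 - 2/(4 - 20)*(1/1304) = -1675/2009 - 2/(-16)*(1/1304) = -1675/2009 - 2*(-1/16)*(1/1304) = -1675/2009 + (1/8)*(1/1304) = -1675/2009 + 1/10432 = -17471591/20957888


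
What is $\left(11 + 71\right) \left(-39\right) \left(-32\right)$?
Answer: $102336$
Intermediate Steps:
$\left(11 + 71\right) \left(-39\right) \left(-32\right) = 82 \left(-39\right) \left(-32\right) = \left(-3198\right) \left(-32\right) = 102336$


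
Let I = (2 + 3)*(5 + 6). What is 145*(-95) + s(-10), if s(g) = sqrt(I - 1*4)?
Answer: -13775 + sqrt(51) ≈ -13768.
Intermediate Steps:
I = 55 (I = 5*11 = 55)
s(g) = sqrt(51) (s(g) = sqrt(55 - 1*4) = sqrt(55 - 4) = sqrt(51))
145*(-95) + s(-10) = 145*(-95) + sqrt(51) = -13775 + sqrt(51)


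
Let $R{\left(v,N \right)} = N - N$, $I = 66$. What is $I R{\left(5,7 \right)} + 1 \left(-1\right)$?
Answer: $-1$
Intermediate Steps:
$R{\left(v,N \right)} = 0$
$I R{\left(5,7 \right)} + 1 \left(-1\right) = 66 \cdot 0 + 1 \left(-1\right) = 0 - 1 = -1$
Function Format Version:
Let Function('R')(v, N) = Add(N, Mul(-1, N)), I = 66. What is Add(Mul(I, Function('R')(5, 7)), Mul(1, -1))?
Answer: -1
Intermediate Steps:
Function('R')(v, N) = 0
Add(Mul(I, Function('R')(5, 7)), Mul(1, -1)) = Add(Mul(66, 0), Mul(1, -1)) = Add(0, -1) = -1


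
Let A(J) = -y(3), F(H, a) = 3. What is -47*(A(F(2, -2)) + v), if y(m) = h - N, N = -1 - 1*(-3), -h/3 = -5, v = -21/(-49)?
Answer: 4136/7 ≈ 590.86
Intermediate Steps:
v = 3/7 (v = -21*(-1/49) = 3/7 ≈ 0.42857)
h = 15 (h = -3*(-5) = 15)
N = 2 (N = -1 + 3 = 2)
y(m) = 13 (y(m) = 15 - 1*2 = 15 - 2 = 13)
A(J) = -13 (A(J) = -1*13 = -13)
-47*(A(F(2, -2)) + v) = -47*(-13 + 3/7) = -47*(-88/7) = 4136/7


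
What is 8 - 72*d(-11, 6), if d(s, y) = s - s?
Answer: 8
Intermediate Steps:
d(s, y) = 0
8 - 72*d(-11, 6) = 8 - 72*0 = 8 + 0 = 8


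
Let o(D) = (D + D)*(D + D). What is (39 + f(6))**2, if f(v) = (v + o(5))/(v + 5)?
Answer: 286225/121 ≈ 2365.5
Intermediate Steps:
o(D) = 4*D**2 (o(D) = (2*D)*(2*D) = 4*D**2)
f(v) = (100 + v)/(5 + v) (f(v) = (v + 4*5**2)/(v + 5) = (v + 4*25)/(5 + v) = (v + 100)/(5 + v) = (100 + v)/(5 + v))
(39 + f(6))**2 = (39 + (100 + 6)/(5 + 6))**2 = (39 + 106/11)**2 = (535/11)**2 = 286225/121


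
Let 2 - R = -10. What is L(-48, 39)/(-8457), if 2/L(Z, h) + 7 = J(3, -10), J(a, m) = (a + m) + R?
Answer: 1/8457 ≈ 0.00011825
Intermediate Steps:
R = 12 (R = 2 - 1*(-10) = 2 + 10 = 12)
J(a, m) = 12 + a + m (J(a, m) = (a + m) + 12 = 12 + a + m)
L(Z, h) = -1 (L(Z, h) = 2/(-7 + (12 + 3 - 10)) = 2/(-7 + 5) = 2/(-2) = 2*(-½) = -1)
L(-48, 39)/(-8457) = -1/(-8457) = -1*(-1/8457) = 1/8457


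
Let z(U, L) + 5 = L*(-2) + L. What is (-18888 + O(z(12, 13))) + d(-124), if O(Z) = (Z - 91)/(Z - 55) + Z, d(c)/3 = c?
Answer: -1407185/73 ≈ -19277.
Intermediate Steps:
z(U, L) = -5 - L (z(U, L) = -5 + (L*(-2) + L) = -5 + (-2*L + L) = -5 - L)
d(c) = 3*c
O(Z) = Z + (-91 + Z)/(-55 + Z) (O(Z) = (-91 + Z)/(-55 + Z) + Z = Z + (-91 + Z)/(-55 + Z))
(-18888 + O(z(12, 13))) + d(-124) = (-18888 + (-91 + (-5 - 1*13)**2 - 54*(-5 - 1*13))/(-55 + (-5 - 1*13))) + 3*(-124) = (-18888 + (-91 + (-5 - 13)**2 - 54*(-5 - 13))/(-55 + (-5 - 13))) - 372 = (-18888 + (-91 + (-18)**2 - 54*(-18))/(-55 - 18)) - 372 = (-18888 + (-91 + 324 + 972)/(-73)) - 372 = (-18888 - 1/73*1205) - 372 = (-18888 - 1205/73) - 372 = -1380029/73 - 372 = -1407185/73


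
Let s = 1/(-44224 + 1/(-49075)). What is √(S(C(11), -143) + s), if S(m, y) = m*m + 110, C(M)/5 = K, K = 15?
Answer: 2*√6753207418194560403165/2170292801 ≈ 75.730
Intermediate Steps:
C(M) = 75 (C(M) = 5*15 = 75)
S(m, y) = 110 + m² (S(m, y) = m² + 110 = 110 + m²)
s = -49075/2170292801 (s = 1/(-44224 - 1/49075) = 1/(-2170292801/49075) = -49075/2170292801 ≈ -2.2612e-5)
√(S(C(11), -143) + s) = √((110 + 75²) - 49075/2170292801) = √((110 + 5625) - 49075/2170292801) = √(5735 - 49075/2170292801) = √(12446629164660/2170292801) = 2*√6753207418194560403165/2170292801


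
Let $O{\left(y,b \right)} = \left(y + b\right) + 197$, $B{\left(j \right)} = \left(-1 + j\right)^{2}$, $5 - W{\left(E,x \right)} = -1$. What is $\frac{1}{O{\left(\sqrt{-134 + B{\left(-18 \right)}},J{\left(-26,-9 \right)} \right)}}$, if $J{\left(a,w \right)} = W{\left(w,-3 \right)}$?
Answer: $\frac{203}{40982} - \frac{\sqrt{227}}{40982} \approx 0.0045858$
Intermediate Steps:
$W{\left(E,x \right)} = 6$ ($W{\left(E,x \right)} = 5 - -1 = 5 + 1 = 6$)
$J{\left(a,w \right)} = 6$
$O{\left(y,b \right)} = 197 + b + y$ ($O{\left(y,b \right)} = \left(b + y\right) + 197 = 197 + b + y$)
$\frac{1}{O{\left(\sqrt{-134 + B{\left(-18 \right)}},J{\left(-26,-9 \right)} \right)}} = \frac{1}{197 + 6 + \sqrt{-134 + \left(-1 - 18\right)^{2}}} = \frac{1}{197 + 6 + \sqrt{-134 + \left(-19\right)^{2}}} = \frac{1}{197 + 6 + \sqrt{-134 + 361}} = \frac{1}{197 + 6 + \sqrt{227}} = \frac{1}{203 + \sqrt{227}}$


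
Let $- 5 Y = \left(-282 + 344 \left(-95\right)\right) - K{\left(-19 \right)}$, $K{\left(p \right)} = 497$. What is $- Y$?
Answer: $- \frac{33459}{5} \approx -6691.8$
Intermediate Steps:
$Y = \frac{33459}{5}$ ($Y = - \frac{\left(-282 + 344 \left(-95\right)\right) - 497}{5} = - \frac{\left(-282 - 32680\right) - 497}{5} = - \frac{-32962 - 497}{5} = \left(- \frac{1}{5}\right) \left(-33459\right) = \frac{33459}{5} \approx 6691.8$)
$- Y = \left(-1\right) \frac{33459}{5} = - \frac{33459}{5}$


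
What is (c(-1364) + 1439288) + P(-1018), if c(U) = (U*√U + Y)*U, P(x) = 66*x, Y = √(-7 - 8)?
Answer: 1372100 - 1364*I*√15 + 3720992*I*√341 ≈ 1.3721e+6 + 6.8707e+7*I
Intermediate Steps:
Y = I*√15 (Y = √(-15) = I*√15 ≈ 3.873*I)
c(U) = U*(U^(3/2) + I*√15) (c(U) = (U*√U + I*√15)*U = (U^(3/2) + I*√15)*U = U*(U^(3/2) + I*√15))
(c(-1364) + 1439288) + P(-1018) = (((-1364)^(5/2) + I*(-1364)*√15) + 1439288) + 66*(-1018) = ((3720992*I*√341 - 1364*I*√15) + 1439288) - 67188 = ((-1364*I*√15 + 3720992*I*√341) + 1439288) - 67188 = (1439288 - 1364*I*√15 + 3720992*I*√341) - 67188 = 1372100 - 1364*I*√15 + 3720992*I*√341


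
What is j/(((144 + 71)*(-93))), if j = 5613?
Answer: -1871/6665 ≈ -0.28072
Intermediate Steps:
j/(((144 + 71)*(-93))) = 5613/(((144 + 71)*(-93))) = 5613/((215*(-93))) = 5613/(-19995) = 5613*(-1/19995) = -1871/6665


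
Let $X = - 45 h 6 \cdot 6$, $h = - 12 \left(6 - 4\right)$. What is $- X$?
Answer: $-38880$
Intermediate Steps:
$h = -24$ ($h = - 12 \left(6 - 4\right) = \left(-12\right) 2 = -24$)
$X = 38880$ ($X = \left(-45\right) \left(-24\right) 6 \cdot 6 = 1080 \cdot 36 = 38880$)
$- X = \left(-1\right) 38880 = -38880$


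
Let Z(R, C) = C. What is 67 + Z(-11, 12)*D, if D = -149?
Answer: -1721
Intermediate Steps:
67 + Z(-11, 12)*D = 67 + 12*(-149) = 67 - 1788 = -1721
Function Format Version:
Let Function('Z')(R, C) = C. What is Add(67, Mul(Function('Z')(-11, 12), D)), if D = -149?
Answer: -1721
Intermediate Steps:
Add(67, Mul(Function('Z')(-11, 12), D)) = Add(67, Mul(12, -149)) = Add(67, -1788) = -1721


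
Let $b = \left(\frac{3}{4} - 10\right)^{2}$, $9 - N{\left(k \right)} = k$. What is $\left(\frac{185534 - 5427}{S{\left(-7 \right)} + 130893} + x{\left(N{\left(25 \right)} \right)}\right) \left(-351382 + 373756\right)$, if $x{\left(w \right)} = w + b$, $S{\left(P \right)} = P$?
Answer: $\frac{830958222105}{523544} \approx 1.5872 \cdot 10^{6}$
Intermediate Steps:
$N{\left(k \right)} = 9 - k$
$b = \frac{1369}{16}$ ($b = \left(3 \cdot \frac{1}{4} - 10\right)^{2} = \left(\frac{3}{4} - 10\right)^{2} = \left(- \frac{37}{4}\right)^{2} = \frac{1369}{16} \approx 85.563$)
$x{\left(w \right)} = \frac{1369}{16} + w$ ($x{\left(w \right)} = w + \frac{1369}{16} = \frac{1369}{16} + w$)
$\left(\frac{185534 - 5427}{S{\left(-7 \right)} + 130893} + x{\left(N{\left(25 \right)} \right)}\right) \left(-351382 + 373756\right) = \left(\frac{185534 - 5427}{-7 + 130893} + \left(\frac{1369}{16} + \left(9 - 25\right)\right)\right) \left(-351382 + 373756\right) = \left(\frac{180107}{130886} + \left(\frac{1369}{16} + \left(9 - 25\right)\right)\right) 22374 = \left(180107 \cdot \frac{1}{130886} + \left(\frac{1369}{16} - 16\right)\right) 22374 = \left(\frac{180107}{130886} + \frac{1113}{16}\right) 22374 = \frac{74278915}{1047088} \cdot 22374 = \frac{830958222105}{523544}$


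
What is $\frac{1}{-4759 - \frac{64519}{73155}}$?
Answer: $- \frac{73155}{348209164} \approx -0.00021009$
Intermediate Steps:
$\frac{1}{-4759 - \frac{64519}{73155}} = \frac{1}{- \frac{348209164}{73155}} = - \frac{73155}{348209164}$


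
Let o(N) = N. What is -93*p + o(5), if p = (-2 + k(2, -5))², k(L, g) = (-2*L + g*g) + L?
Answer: -41008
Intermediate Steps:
k(L, g) = g² - L (k(L, g) = (-2*L + g²) + L = (g² - 2*L) + L = g² - L)
p = 441 (p = (-2 + ((-5)² - 1*2))² = (-2 + (25 - 2))² = (-2 + 23)² = 21² = 441)
-93*p + o(5) = -93*441 + 5 = -41013 + 5 = -41008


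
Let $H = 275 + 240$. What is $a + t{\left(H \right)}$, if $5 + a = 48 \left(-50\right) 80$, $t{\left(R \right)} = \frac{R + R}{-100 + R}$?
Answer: $- \frac{15936209}{83} \approx -1.92 \cdot 10^{5}$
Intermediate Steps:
$H = 515$
$t{\left(R \right)} = \frac{2 R}{-100 + R}$
$a = -192005$ ($a = -5 + 48 \left(-50\right) 80 = -5 - 192000 = -192005$)
$a + t{\left(H \right)} = -192005 + 2 \cdot 515 \frac{1}{-100 + 515} = -192005 + 2 \cdot 515 \cdot \frac{1}{415} = -192005 + \frac{206}{83} = - \frac{15936209}{83}$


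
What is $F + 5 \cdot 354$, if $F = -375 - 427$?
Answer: $968$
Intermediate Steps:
$F = -802$
$F + 5 \cdot 354 = -802 + 5 \cdot 354 = -802 + 1770 = 968$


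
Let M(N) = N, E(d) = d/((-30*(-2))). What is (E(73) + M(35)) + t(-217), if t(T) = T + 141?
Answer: -2387/60 ≈ -39.783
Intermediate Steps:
t(T) = 141 + T
E(d) = d/60
(E(73) + M(35)) + t(-217) = ((1/60)*73 + 35) + (141 - 217) = (73/60 + 35) - 76 = 2173/60 - 76 = -2387/60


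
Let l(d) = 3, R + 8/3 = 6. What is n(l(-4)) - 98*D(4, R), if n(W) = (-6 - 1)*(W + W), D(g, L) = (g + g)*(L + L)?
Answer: -15806/3 ≈ -5268.7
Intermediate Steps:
R = 10/3 (R = -8/3 + 6 = 10/3 ≈ 3.3333)
D(g, L) = 4*L*g (D(g, L) = (2*g)*(2*L) = 4*L*g)
n(W) = -14*W
n(l(-4)) - 98*D(4, R) = -14*3 - 392*10*4/3 = -42 - 98*160/3 = -42 - 15680/3 = -15806/3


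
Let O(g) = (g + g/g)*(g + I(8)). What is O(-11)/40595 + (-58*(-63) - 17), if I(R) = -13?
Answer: 29528851/8119 ≈ 3637.0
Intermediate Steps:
O(g) = (1 + g)*(-13 + g) (O(g) = (g + g/g)*(g - 13) = (g + 1)*(-13 + g) = (1 + g)*(-13 + g))
O(-11)/40595 + (-58*(-63) - 17) = (-13 + (-11)**2 - 12*(-11))/40595 + (-58*(-63) - 17) = (-13 + 121 + 132)*(1/40595) + (3654 - 17) = 240*(1/40595) + 3637 = 48/8119 + 3637 = 29528851/8119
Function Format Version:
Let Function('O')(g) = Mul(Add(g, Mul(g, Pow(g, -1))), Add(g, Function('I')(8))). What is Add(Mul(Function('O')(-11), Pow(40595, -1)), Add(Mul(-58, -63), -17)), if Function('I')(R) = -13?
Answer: Rational(29528851, 8119) ≈ 3637.0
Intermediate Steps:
Function('O')(g) = Mul(Add(1, g), Add(-13, g)) (Function('O')(g) = Mul(Add(g, Mul(g, Pow(g, -1))), Add(g, -13)) = Mul(Add(g, 1), Add(-13, g)) = Mul(Add(1, g), Add(-13, g)))
Add(Mul(Function('O')(-11), Pow(40595, -1)), Add(Mul(-58, -63), -17)) = Add(Mul(Add(-13, Pow(-11, 2), Mul(-12, -11)), Pow(40595, -1)), Add(Mul(-58, -63), -17)) = Add(Mul(Add(-13, 121, 132), Rational(1, 40595)), Add(3654, -17)) = Add(Mul(240, Rational(1, 40595)), 3637) = Add(Rational(48, 8119), 3637) = Rational(29528851, 8119)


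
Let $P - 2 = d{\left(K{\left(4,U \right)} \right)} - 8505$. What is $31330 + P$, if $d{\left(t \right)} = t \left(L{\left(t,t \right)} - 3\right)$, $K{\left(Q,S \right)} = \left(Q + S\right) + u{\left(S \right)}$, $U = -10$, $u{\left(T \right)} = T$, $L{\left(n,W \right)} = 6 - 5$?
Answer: $22859$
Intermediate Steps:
$L{\left(n,W \right)} = 1$ ($L{\left(n,W \right)} = 6 - 5 = 1$)
$K{\left(Q,S \right)} = Q + 2 S$ ($K{\left(Q,S \right)} = \left(Q + S\right) + S = Q + 2 S$)
$d{\left(t \right)} = - 2 t$ ($d{\left(t \right)} = t \left(1 - 3\right) = t \left(-2\right) = - 2 t$)
$P = -8471$ ($P = 2 - \left(8505 + 2 \left(4 + 2 \left(-10\right)\right)\right) = 2 - \left(8505 + 2 \left(4 - 20\right)\right) = 2 - 8473 = -8471$)
$31330 + P = 31330 - 8471 = 22859$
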